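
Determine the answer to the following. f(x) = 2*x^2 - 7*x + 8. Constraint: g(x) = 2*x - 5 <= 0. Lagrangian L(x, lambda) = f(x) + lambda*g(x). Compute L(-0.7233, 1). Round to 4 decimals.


Step 1: Evaluate f(x).
f(-0.7233) = 2*(-0.7233)^2 - 7*(-0.7233) + 8 = 14.1094
Step 2: Evaluate g(x).
g(-0.7233) = 2*-0.7233 - 5 = -6.4466
Step 3: Compute Lagrangian.
L = 14.1094 + 1*-6.4466 = 7.6628


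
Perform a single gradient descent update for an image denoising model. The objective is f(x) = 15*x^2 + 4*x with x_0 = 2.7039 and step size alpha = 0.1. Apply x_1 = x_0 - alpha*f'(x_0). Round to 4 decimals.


We compute the gradient at x_0 and apply the update.
f'(x) = 30*x + 4
f'(2.7039) = 30*2.7039 + 4 = 85.117
x_1 = 2.7039 - 0.1*85.117 = -5.8078


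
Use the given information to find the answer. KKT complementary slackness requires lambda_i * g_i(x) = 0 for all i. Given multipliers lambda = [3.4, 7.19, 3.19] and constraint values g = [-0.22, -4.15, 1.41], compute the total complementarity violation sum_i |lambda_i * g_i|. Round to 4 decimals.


KKT complementary slackness check:
lambda_1 * g_1 = 3.4 * -0.22 = -0.748
lambda_2 * g_2 = 7.19 * -4.15 = -29.8385
lambda_3 * g_3 = 3.19 * 1.41 = 4.4979
Total violation = 0.748 + 29.8385 + 4.4979 = 35.0844


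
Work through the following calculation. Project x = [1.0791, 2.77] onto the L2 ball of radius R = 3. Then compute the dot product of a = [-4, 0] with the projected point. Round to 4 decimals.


Step 1: Compute ||x|| (intermediates to 6 decimals).
||x|| = sqrt(1.0791^2 + 2.77^2) = 2.972769
Step 2: Project.
Since ||x|| <= R, proj = x (no scaling needed).
proj(x) = [1.0791, 2.77]
Step 3: Dot product.
a^T * proj(x) = -4*1.0791 + 0*2.77 = -4.3164


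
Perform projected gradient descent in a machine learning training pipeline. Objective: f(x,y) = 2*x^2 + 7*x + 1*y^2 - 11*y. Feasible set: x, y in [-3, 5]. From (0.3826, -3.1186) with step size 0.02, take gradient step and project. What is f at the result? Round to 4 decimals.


Step 1: Compute gradient at (0.3826, -3.1186).
grad_x = 2*2*0.3826 + 7 = 8.5304
grad_y = 2*1*-3.1186 - 11 = -17.2372
Step 2: Gradient step.
x_raw = 0.3826 - 0.02*8.5304 = 0.212
y_raw = -3.1186 - 0.02*-17.2372 = -2.7739
Step 3: Project onto [-3, 5].
x_proj = clip(0.212) = 0.212
y_proj = clip(-2.7739) = -2.7739
Step 4: Evaluate f.
f(0.212, -2.7739) = 39.7805


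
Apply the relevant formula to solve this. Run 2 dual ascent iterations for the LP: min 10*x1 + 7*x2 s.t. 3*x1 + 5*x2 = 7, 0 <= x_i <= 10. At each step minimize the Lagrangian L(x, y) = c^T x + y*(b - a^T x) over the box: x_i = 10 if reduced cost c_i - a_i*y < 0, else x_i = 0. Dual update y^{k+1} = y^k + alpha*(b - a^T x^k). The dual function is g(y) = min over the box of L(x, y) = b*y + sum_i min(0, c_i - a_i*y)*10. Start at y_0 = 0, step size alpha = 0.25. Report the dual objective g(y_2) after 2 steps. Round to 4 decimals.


Dual ascent for LP: min 10*x1 + 7*x2, 3*x1 + 5*x2 = 7, 0 <= x_i <= 10
Step 1: y^k = 0.0, reduced costs: (10.0, 7.0)
  x^k = (0.0, 0.0), subgradient = b - a^T x = 7.0
  y^{k+1} = 0.0 + 0.25*7.0 = 1.75
Step 2: y^k = 1.75, reduced costs: (4.75, -1.75)
  x^k = (0.0, 10.0), subgradient = b - a^T x = -43.0
  y^{k+1} = 1.75 + 0.25*-43.0 = -9.0
Dual objective at y_2 = -9.0: reduced costs (37.0, 52.0), box minimizer x = (0.0, 0.0)
g(y_2) = b*y + (c1 - a1*y)*x1 + (c2 - a2*y)*x2 = 7*(-9.0) + 37.0*0.0 + 52.0*0.0 = -63.0 + 0.0 + 0.0 = -63.0


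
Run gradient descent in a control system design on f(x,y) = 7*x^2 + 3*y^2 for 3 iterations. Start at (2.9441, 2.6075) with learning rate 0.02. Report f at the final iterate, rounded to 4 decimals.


Gradient descent on f(x,y) = 7*x^2 + 3*y^2.
Starting point: (2.9441, 2.6075), alpha = 0.02
Step 1: grad_x = 2*7*2.9441 = 41.2174, grad_y = 2*3*2.6075 = 15.645
  x_1 = 2.9441 - 0.02*41.2174 = 2.1198
  y_1 = 2.6075 - 0.02*15.645 = 2.2946
Step 2: grad_x = 2*7*2.1198 = 29.6765, grad_y = 2*3*2.2946 = 13.7676
  x_2 = 2.1198 - 0.02*29.6765 = 1.5262
  y_2 = 2.2946 - 0.02*13.7676 = 2.0192
Step 3: grad_x = 2*7*1.5262 = 21.3671, grad_y = 2*3*2.0192 = 12.1155
  x_3 = 1.5262 - 0.02*21.3671 = 1.0989
  y_3 = 2.0192 - 0.02*12.1155 = 1.7769
f(1.0989, 1.7769) = 7*1.0989^2 + 3*1.7769^2 = 17.9253


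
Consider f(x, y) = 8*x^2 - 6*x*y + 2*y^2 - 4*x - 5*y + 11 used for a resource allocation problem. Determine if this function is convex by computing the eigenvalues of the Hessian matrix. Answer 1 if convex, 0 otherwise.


The Hessian of f(x,y) = 8*x^2 - 6*x*y + 2*y^2 - 4*x - 5*y + 11 is:
H = [[16, -6], [-6, 4]]
Trace = 16 + 4 = 20
Determinant = 16*4 - (-6)^2 = 28
Discriminant = (20)^2 - 4*28 = 288.0
Eigenvalues: lambda_1 = 1.5147, lambda_2 = 18.4853
The function is convex.

1


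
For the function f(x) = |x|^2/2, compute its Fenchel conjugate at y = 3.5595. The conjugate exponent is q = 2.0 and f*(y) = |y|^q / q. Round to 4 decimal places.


The conjugate exponent q satisfies 1/p + 1/q = 1.
p = 2, so q = 2/(2 - 1) = 2.0
|y|^q = 3.5595^2.0 = 12.67
f*(3.5595) = 12.67 / 2.0 = 6.335


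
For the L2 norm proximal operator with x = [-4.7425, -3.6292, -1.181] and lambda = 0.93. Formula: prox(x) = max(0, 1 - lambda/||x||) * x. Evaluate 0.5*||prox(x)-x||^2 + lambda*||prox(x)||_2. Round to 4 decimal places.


Step 1: Compute ||x||.
||x|| = 6.0875
Step 2: Compute scaling factor.
scale = max(0, 1 - 0.93/6.0875) = 0.8472
Step 3: prox(x) = [-4.018, -3.0748, -1.0006]
||prox(x)|| = 5.1575
Step 4: Proximal objective.
0.5*||prox-x||^2 = 0.4325
lambda*||prox|| = 4.7965
Total = 5.2289


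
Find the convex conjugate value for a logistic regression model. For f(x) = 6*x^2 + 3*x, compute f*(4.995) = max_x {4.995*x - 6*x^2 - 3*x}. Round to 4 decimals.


f*(y) = sup_x {y*x - a*x^2 - b*x} = sup_x {(y-b)*x - a*x^2}
FOC: (y - b) - 2a*x = 0 => x* = (y - b)/(2a)
x* = (4.995 - 3)/(2*6) = 0.1663
f*(4.995) = (y-b)^2/(4a) = (4.995 - 3)^2/(4*6)
= 3.98/24 = 0.1658


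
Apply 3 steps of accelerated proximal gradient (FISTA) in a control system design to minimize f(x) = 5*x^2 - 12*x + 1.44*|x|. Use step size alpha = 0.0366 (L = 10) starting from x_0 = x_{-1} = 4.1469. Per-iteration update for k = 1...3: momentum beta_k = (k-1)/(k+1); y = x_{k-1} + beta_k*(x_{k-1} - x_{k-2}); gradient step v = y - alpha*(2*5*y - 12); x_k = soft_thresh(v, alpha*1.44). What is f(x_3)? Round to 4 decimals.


FISTA on f(x) = 5*x^2 - 12*x + 1.44*|x|
L = 10, alpha = 0.0366
Iteration 1: beta = 0.0, y = 4.1469 + 0.0*(4.1469 - 4.1469) = 4.1469
  grad(y) = 29.469, v = y - alpha*grad = 3.0683
  prox(v) = soft_thresh(3.0683, 0.0527) = 3.0156
Iteration 2: beta = 0.3333, y = 3.0156 + 0.3333*(3.0156 - 4.1469) = 2.6385
  grad(y) = 14.3854, v = y - alpha*grad = 2.112
  prox(v) = soft_thresh(2.112, 0.0527) = 2.0593
Iteration 3: beta = 0.5, y = 2.0593 + 0.5*(2.0593 - 3.0156) = 1.5812
  grad(y) = 3.8118, v = y - alpha*grad = 1.4417
  prox(v) = soft_thresh(1.4417, 0.0527) = 1.389
f(x_3) = 5*1.389^2 - 12*1.389 + 1.44*|1.389| = -5.0214


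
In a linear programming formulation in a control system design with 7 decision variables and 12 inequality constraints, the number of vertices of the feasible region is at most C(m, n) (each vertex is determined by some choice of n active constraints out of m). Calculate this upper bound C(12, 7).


Each vertex corresponds to some choice of n active constraints out of m, so the number of vertices is at most C(m, n) = m! / (n!(m-n)!).
m = 12, n = 7
Numerator: 12 * 11 * 10 * 9 * 8 * 7 * 6
Denominator: 7! = 5040
C(12, 7) = 792


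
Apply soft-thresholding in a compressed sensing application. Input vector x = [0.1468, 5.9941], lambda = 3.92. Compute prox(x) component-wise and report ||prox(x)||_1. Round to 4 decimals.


Soft-thresholding with lambda = 3.92:
prox(0.1468) = sign(0.1468)*max(|0.1468| - 3.92, 0) = 0.0
prox(5.9941) = sign(5.9941)*max(|5.9941| - 3.92, 0) = 2.0741
prox(x) = [0.0, 2.0741]
||prox(x)||_1 = 0.0 + 2.0741 = 2.0741


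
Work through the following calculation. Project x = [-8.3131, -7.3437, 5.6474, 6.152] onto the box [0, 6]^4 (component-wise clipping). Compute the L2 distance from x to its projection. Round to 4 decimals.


Project each component onto [0, 6].
clip(-8.3131) = 0.0, clip(-7.3437) = 0.0, clip(5.6474) = 5.6474, clip(6.152) = 6.0
Projection = [0.0, 0.0, 5.6474, 6.0]
Squared diffs: [69.1076, 53.9299, 0.0, 0.0231]
Distance = sqrt(123.0606) = 11.0933


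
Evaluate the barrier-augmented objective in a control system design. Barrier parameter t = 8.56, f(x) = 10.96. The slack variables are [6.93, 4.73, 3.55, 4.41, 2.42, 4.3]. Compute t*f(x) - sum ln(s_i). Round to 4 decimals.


Step 1: Compute log-barrier.
ln values: [1.9359, 1.5539, 1.2669, 1.4839, 0.8838, 1.4586]
phi = -(1.9359 + 1.5539 + 1.2669 + 1.4839 + 0.8838 + 1.4586) = -8.583
Step 2: Compute augmented objective.
t*f(x) = 8.56*10.96 = 93.8176
Total = 93.8176 - 8.583 = 85.2346


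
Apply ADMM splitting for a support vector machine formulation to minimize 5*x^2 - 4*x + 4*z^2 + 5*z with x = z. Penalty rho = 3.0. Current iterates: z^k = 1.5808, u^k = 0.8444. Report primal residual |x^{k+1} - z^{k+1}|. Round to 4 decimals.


ADMM iteration with rho = 3.0, z^k = 1.5808, u^k = 0.8444
Step 1: x-update.
Minimize 5*x^2 - 4*x + (3.0/2)*(x - 1.5808 + 0.8444)^2
FOC: (2*5 + 3.0)*x = 4 + 3.0*(1.5808 - 0.8444)
x^{k+1} = 0.4776
Step 2: z-update.
Minimize 4*z^2 + 5*z + (3.0/2)*(0.4776 - z + 0.8444)^2
FOC: (2*4 + 3.0)*z = -5 + 3.0*(0.4776 + 0.8444)
z^{k+1} = -0.094
Step 3: u-update.
u^{k+1} = 0.8444 + 0.4776 + 0.094 = 1.416
Step 4: Primal residual = |0.4776 + 0.094| = 0.5716


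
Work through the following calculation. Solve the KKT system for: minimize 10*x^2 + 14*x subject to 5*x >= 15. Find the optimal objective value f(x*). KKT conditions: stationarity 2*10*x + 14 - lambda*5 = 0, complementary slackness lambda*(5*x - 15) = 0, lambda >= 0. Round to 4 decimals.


Step 1: Try lambda = 0 (constraint inactive).
x_unc = -14/(2*10) = -0.7
Check: 5*-0.7 = -3.5 < 15 -- violated!
Step 2: Constraint must be active: 5*x = 15
x* = 15/5 = 3.0
lambda = (2*10*3.0 + 14)/5 = 14.8
Step 3: Compute optimal value.
f(x*) = 10*3.0^2 + 14*3.0 = 132.0


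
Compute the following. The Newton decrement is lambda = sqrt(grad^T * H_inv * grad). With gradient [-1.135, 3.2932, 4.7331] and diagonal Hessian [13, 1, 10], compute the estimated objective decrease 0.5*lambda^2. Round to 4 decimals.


Step 1: H is diagonal, so H^(-1) * g = [-0.0873, 3.2932, 0.4733].
Step 2: g^T H^(-1) g = sum_i g_i^2 / H_ii
  = (-1.135)^2/13 + (3.2932)^2/1 + (4.7331)^2/10
  = 0.0991 + 10.8452 + 2.2402 = 13.1845
Step 3: Objective decrease = 0.5 * g^T H^(-1) g = 6.5922


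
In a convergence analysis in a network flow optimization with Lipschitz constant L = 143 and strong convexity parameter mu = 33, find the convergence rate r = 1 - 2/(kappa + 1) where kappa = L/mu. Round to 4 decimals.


Step 1: Compute the condition number.
kappa = L/mu = 143/33 = 4.3333
Step 2: Compute the convergence rate.
r = 1 - 2/(kappa + 1) = 1 - 2*mu/(L + mu) = (L - mu)/(L + mu) = 110/176 = 0.625


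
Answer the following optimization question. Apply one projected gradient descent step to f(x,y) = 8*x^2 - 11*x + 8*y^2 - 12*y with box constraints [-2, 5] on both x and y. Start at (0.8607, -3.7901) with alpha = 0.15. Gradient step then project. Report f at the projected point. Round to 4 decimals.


Step 1: Compute gradient at (0.8607, -3.7901).
grad_x = 2*8*0.8607 - 11 = 2.7712
grad_y = 2*8*-3.7901 - 12 = -72.6416
Step 2: Gradient step.
x_raw = 0.8607 - 0.15*2.7712 = 0.445
y_raw = -3.7901 - 0.15*-72.6416 = 7.1061
Step 3: Project onto [-2, 5].
x_proj = clip(0.445) = 0.445
y_proj = clip(7.1061) = 5.0
Step 4: Evaluate f.
f(0.445, 5.0) = 136.6891


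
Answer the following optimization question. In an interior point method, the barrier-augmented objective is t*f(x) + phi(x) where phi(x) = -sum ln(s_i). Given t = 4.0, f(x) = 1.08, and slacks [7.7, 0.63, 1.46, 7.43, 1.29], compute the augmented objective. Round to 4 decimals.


Step 1: Compute log-barrier.
ln values: [2.0412, -0.462, 0.3784, 2.0055, 0.2546]
phi = -(2.0412 - 0.462 + 0.3784 + 2.0055 + 0.2546) = -4.2178
Step 2: Compute augmented objective.
t*f(x) = 4.0*1.08 = 4.32
Total = 4.32 - 4.2178 = 0.1022


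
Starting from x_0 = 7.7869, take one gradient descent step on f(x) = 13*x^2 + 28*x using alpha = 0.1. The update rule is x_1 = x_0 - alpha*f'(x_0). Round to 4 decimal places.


We compute the gradient at x_0 and apply the update.
f'(x) = 26*x + 28
f'(7.7869) = 26*7.7869 + 28 = 230.4594
x_1 = 7.7869 - 0.1*230.4594 = -15.259


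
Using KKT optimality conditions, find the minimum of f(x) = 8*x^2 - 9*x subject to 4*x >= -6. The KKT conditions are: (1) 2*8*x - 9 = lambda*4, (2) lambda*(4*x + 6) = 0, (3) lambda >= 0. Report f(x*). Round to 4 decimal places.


Step 1: Try lambda = 0 (constraint inactive).
Stationarity: 2*8*x - 9 = 0
x* = 9/(2*8) = 0.5625
Check constraint: 4*0.5625 = 2.25 >= -6 -- satisfied.
Step 2: Compute optimal value.
f(x*) = 8*0.5625^2 - 9*0.5625 = -2.5313


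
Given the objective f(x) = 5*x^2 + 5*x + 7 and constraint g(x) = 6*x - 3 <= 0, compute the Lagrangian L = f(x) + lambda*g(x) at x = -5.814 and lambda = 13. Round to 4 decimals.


Step 1: Evaluate f(x).
f(-5.814) = 5*(-5.814)^2 + 5*(-5.814) + 7 = 146.943
Step 2: Evaluate g(x).
g(-5.814) = 6*-5.814 - 3 = -37.884
Step 3: Compute Lagrangian.
L = 146.943 + 13*-37.884 = -345.549


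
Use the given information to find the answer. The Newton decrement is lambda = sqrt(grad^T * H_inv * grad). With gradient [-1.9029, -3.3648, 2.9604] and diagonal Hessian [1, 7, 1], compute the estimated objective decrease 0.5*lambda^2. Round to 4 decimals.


Step 1: H is diagonal, so H^(-1) * g = [-1.9029, -0.4807, 2.9604].
Step 2: g^T H^(-1) g = sum_i g_i^2 / H_ii
  = (-1.9029)^2/1 + (-3.3648)^2/7 + (2.9604)^2/1
  = 3.621 + 1.6174 + 8.764 = 14.0024
Step 3: Objective decrease = 0.5 * g^T H^(-1) g = 7.0012


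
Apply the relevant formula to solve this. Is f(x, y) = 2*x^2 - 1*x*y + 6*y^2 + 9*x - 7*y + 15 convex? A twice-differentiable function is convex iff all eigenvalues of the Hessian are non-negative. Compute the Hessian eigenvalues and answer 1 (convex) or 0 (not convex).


The Hessian of f(x,y) = 2*x^2 - 1*x*y + 6*y^2 + 9*x - 7*y + 15 is:
H = [[4, -1], [-1, 12]]
Trace = 4 + 12 = 16
Determinant = 4*12 - (-1)^2 = 47
Discriminant = (16)^2 - 4*47 = 68.0
Eigenvalues: lambda_1 = 3.8769, lambda_2 = 12.1231
The function is convex.

1


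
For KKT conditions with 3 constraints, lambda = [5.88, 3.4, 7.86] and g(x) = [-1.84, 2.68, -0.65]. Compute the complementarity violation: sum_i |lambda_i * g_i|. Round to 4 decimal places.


KKT complementary slackness check:
lambda_1 * g_1 = 5.88 * -1.84 = -10.8192
lambda_2 * g_2 = 3.4 * 2.68 = 9.112
lambda_3 * g_3 = 7.86 * -0.65 = -5.109
Total violation = 10.8192 + 9.112 + 5.109 = 25.0402


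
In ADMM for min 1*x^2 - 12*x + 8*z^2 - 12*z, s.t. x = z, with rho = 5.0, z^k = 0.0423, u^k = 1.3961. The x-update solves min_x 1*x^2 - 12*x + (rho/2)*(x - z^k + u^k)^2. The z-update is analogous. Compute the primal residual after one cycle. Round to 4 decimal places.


ADMM iteration with rho = 5.0, z^k = 0.0423, u^k = 1.3961
Step 1: x-update.
Minimize 1*x^2 - 12*x + (5.0/2)*(x - 0.0423 + 1.3961)^2
FOC: (2*1 + 5.0)*x = 12 + 5.0*(0.0423 - 1.3961)
x^{k+1} = 0.7473
Step 2: z-update.
Minimize 8*z^2 - 12*z + (5.0/2)*(0.7473 - z + 1.3961)^2
FOC: (2*8 + 5.0)*z = 12 + 5.0*(0.7473 + 1.3961)
z^{k+1} = 1.0818
Step 3: u-update.
u^{k+1} = 1.3961 + 0.7473 - 1.0818 = 1.0616
Step 4: Primal residual = |0.7473 - 1.0818| = 0.3345


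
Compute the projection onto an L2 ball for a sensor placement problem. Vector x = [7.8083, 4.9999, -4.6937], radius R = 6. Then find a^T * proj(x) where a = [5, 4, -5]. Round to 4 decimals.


Step 1: Compute ||x|| (intermediates to 6 decimals).
||x|| = sqrt(7.8083^2 + 4.9999^2 + (-4.6937)^2) = 10.392274
Step 2: Project.
Since ||x|| > R, scale = R/||x|| = 6/10.392274 = 0.577352, proj(x) = scale * x
proj(x) = [4.508138, 2.886702, -2.709917]
Step 3: Dot product.
a^T * proj(x) = 5*4.508138 + 4*2.886702 - 5*(-2.709917) = 47.6371


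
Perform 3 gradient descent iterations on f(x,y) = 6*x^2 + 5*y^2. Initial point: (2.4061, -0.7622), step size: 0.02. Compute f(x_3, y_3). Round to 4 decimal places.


Gradient descent on f(x,y) = 6*x^2 + 5*y^2.
Starting point: (2.4061, -0.7622), alpha = 0.02
Step 1: grad_x = 2*6*2.4061 = 28.8732, grad_y = 2*5*-0.7622 = -7.622
  x_1 = 2.4061 - 0.02*28.8732 = 1.8286
  y_1 = -0.7622 - 0.02*-7.622 = -0.6098
Step 2: grad_x = 2*6*1.8286 = 21.9436, grad_y = 2*5*-0.6098 = -6.0976
  x_2 = 1.8286 - 0.02*21.9436 = 1.3898
  y_2 = -0.6098 - 0.02*-6.0976 = -0.4878
Step 3: grad_x = 2*6*1.3898 = 16.6772, grad_y = 2*5*-0.4878 = -4.8781
  x_3 = 1.3898 - 0.02*16.6772 = 1.0562
  y_3 = -0.4878 - 0.02*-4.8781 = -0.3902
f(1.0562, -0.3902) = 6*1.0562^2 + 5*(-0.3902)^2 = 7.4551


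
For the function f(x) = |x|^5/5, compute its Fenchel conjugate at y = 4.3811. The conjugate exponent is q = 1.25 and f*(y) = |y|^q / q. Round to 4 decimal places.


The conjugate exponent q satisfies 1/p + 1/q = 1.
p = 5, so q = 5/(5 - 1) = 1.25
|y|^q = 4.3811^1.25 = 6.3384
f*(4.3811) = 6.3384 / 1.25 = 5.0707


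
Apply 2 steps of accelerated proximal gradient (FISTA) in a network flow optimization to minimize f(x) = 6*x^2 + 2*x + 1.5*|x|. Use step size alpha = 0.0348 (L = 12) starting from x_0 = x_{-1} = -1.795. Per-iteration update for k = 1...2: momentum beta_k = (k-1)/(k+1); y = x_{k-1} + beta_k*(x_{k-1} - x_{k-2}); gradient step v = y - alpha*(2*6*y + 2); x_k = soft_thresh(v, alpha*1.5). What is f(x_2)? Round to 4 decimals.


FISTA on f(x) = 6*x^2 + 2*x + 1.5*|x|
L = 12, alpha = 0.0348
Iteration 1: beta = 0.0, y = -1.795 + 0.0*(-1.795 + 1.795) = -1.795
  grad(y) = -19.54, v = y - alpha*grad = -1.115
  prox(v) = soft_thresh(-1.115, 0.0522) = -1.0628
Iteration 2: beta = 0.3333, y = -1.0628 + 0.3333*(-1.0628 + 1.795) = -0.8187
  grad(y) = -7.8249, v = y - alpha*grad = -0.5464
  prox(v) = soft_thresh(-0.5464, 0.0522) = -0.4942
f(x_2) = 6*(-0.4942)^2 + 2*(-0.4942) + 1.5*|-0.4942| = 1.2185


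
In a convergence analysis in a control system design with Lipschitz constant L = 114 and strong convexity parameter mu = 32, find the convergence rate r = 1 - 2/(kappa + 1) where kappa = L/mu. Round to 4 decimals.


Step 1: Compute the condition number.
kappa = L/mu = 114/32 = 3.5625
Step 2: Compute the convergence rate.
r = 1 - 2/(kappa + 1) = 1 - 2*mu/(L + mu) = (L - mu)/(L + mu) = 82/146 = 0.5616


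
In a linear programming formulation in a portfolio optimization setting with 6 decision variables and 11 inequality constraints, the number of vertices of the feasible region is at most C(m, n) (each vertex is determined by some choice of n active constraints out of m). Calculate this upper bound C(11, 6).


Each vertex corresponds to some choice of n active constraints out of m, so the number of vertices is at most C(m, n) = m! / (n!(m-n)!).
m = 11, n = 6
Numerator: 11 * 10 * 9 * 8 * 7 * 6
Denominator: 6! = 720
C(11, 6) = 462


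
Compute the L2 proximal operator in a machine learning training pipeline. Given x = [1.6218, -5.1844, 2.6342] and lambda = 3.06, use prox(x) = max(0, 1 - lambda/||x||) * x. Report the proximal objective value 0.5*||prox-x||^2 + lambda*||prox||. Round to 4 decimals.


Step 1: Compute ||x||.
||x|| = 6.0372
Step 2: Compute scaling factor.
scale = max(0, 1 - 3.06/6.0372) = 0.4931
Step 3: prox(x) = [0.7998, -2.5566, 1.299]
||prox(x)|| = 2.9772
Step 4: Proximal objective.
0.5*||prox-x||^2 = 4.6818
lambda*||prox|| = 9.1102
Total = 13.7919


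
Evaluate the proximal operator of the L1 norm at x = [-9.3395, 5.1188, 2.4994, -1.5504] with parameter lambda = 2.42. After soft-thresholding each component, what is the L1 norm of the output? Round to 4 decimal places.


Soft-thresholding with lambda = 2.42:
prox(-9.3395) = sign(-9.3395)*max(|-9.3395| - 2.42, 0) = -6.9195
prox(5.1188) = sign(5.1188)*max(|5.1188| - 2.42, 0) = 2.6988
prox(2.4994) = sign(2.4994)*max(|2.4994| - 2.42, 0) = 0.0794
prox(-1.5504) = sign(-1.5504)*max(|-1.5504| - 2.42, 0) = 0.0
prox(x) = [-6.9195, 2.6988, 0.0794, 0.0]
||prox(x)||_1 = 6.9195 + 2.6988 + 0.0794 + 0.0 = 9.6977


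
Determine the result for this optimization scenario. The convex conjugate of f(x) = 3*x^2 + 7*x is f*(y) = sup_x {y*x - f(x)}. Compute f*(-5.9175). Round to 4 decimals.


f*(y) = sup_x {y*x - a*x^2 - b*x} = sup_x {(y-b)*x - a*x^2}
FOC: (y - b) - 2a*x = 0 => x* = (y - b)/(2a)
x* = (-5.9175 - 7)/(2*3) = -2.1529
f*(-5.9175) = (y-b)^2/(4a) = (-5.9175 - 7)^2/(4*3)
= 166.8618/12 = 13.9052


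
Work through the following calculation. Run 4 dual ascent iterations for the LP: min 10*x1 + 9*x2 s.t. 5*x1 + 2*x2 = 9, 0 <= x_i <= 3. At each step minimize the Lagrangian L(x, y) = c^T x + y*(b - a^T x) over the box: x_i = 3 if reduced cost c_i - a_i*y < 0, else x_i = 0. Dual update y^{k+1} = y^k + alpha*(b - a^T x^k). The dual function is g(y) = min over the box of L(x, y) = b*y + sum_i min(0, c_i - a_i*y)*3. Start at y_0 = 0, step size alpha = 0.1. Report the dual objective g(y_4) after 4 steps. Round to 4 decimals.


Dual ascent for LP: min 10*x1 + 9*x2, 5*x1 + 2*x2 = 9, 0 <= x_i <= 3
Step 1: y^k = 0.0, reduced costs: (10.0, 9.0)
  x^k = (0.0, 0.0), subgradient = b - a^T x = 9.0
  y^{k+1} = 0.0 + 0.1*9.0 = 0.9
Step 2: y^k = 0.9, reduced costs: (5.5, 7.2)
  x^k = (0.0, 0.0), subgradient = b - a^T x = 9.0
  y^{k+1} = 0.9 + 0.1*9.0 = 1.8
Step 3: y^k = 1.8, reduced costs: (1.0, 5.4)
  x^k = (0.0, 0.0), subgradient = b - a^T x = 9.0
  y^{k+1} = 1.8 + 0.1*9.0 = 2.7
Step 4: y^k = 2.7, reduced costs: (-3.5, 3.6)
  x^k = (3.0, 0.0), subgradient = b - a^T x = -6.0
  y^{k+1} = 2.7 + 0.1*-6.0 = 2.1
Dual objective at y_4 = 2.1: reduced costs (-0.5, 4.8), box minimizer x = (3.0, 0.0)
g(y_4) = b*y + (c1 - a1*y)*x1 + (c2 - a2*y)*x2 = 9*2.1 + (-0.5)*3.0 + 4.8*0.0 = 18.9 - 1.5 + 0.0 = 17.4


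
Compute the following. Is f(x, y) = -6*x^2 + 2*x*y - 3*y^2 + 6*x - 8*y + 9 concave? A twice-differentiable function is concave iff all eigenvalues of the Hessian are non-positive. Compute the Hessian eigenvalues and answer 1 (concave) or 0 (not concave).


The Hessian of f(x,y) = -6*x^2 + 2*x*y - 3*y^2 + 6*x - 8*y + 9 is:
H = [[-12, 2], [2, -6]]
Trace = -12 - 6 = -18
Determinant = -12*-6 - (2)^2 = 68
Discriminant = (-18)^2 - 4*68 = 52.0
Eigenvalues: lambda_1 = -12.6056, lambda_2 = -5.3944
The function is concave.

1


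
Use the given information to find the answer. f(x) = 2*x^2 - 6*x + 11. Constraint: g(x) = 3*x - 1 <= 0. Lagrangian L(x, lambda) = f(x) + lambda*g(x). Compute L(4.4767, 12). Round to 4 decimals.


Step 1: Evaluate f(x).
f(4.4767) = 2*4.4767^2 - 6*4.4767 + 11 = 24.2215
Step 2: Evaluate g(x).
g(4.4767) = 3*4.4767 - 1 = 12.4301
Step 3: Compute Lagrangian.
L = 24.2215 + 12*12.4301 = 173.3827


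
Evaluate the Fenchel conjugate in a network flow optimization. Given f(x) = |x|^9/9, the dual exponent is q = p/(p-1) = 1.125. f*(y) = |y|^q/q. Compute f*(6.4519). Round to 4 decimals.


The conjugate exponent q satisfies 1/p + 1/q = 1.
p = 9, so q = 9/(9 - 1) = 1.125
|y|^q = 6.4519^1.125 = 8.1451
f*(6.4519) = 8.1451 / 1.125 = 7.2401


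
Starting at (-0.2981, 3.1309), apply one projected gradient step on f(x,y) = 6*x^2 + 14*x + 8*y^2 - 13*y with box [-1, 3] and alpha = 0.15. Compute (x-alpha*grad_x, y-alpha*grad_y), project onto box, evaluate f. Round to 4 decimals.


Step 1: Compute gradient at (-0.2981, 3.1309).
grad_x = 2*6*-0.2981 + 14 = 10.4228
grad_y = 2*8*3.1309 - 13 = 37.0944
Step 2: Gradient step.
x_raw = -0.2981 - 0.15*10.4228 = -1.8615
y_raw = 3.1309 - 0.15*37.0944 = -2.4333
Step 3: Project onto [-1, 3].
x_proj = clip(-1.8615) = -1.0
y_proj = clip(-2.4333) = -1.0
Step 4: Evaluate f.
f(-1.0, -1.0) = 13.0


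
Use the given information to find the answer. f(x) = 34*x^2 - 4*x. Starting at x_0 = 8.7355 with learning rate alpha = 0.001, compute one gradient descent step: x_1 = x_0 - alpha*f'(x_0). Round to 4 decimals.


We compute the gradient at x_0 and apply the update.
f'(x) = 68*x - 4
f'(8.7355) = 68*8.7355 - 4 = 590.014
x_1 = 8.7355 - 0.001*590.014 = 8.1455


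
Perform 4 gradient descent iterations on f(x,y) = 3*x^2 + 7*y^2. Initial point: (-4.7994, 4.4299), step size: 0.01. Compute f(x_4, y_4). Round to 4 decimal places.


Gradient descent on f(x,y) = 3*x^2 + 7*y^2.
Starting point: (-4.7994, 4.4299), alpha = 0.01
Step 1: grad_x = 2*3*-4.7994 = -28.7964, grad_y = 2*7*4.4299 = 62.0186
  x_1 = -4.7994 - 0.01*-28.7964 = -4.5114
  y_1 = 4.4299 - 0.01*62.0186 = 3.8097
Step 2: grad_x = 2*3*-4.5114 = -27.0686, grad_y = 2*7*3.8097 = 53.336
  x_2 = -4.5114 - 0.01*-27.0686 = -4.2407
  y_2 = 3.8097 - 0.01*53.336 = 3.2764
Step 3: grad_x = 2*3*-4.2407 = -25.4445, grad_y = 2*7*3.2764 = 45.869
  x_3 = -4.2407 - 0.01*-25.4445 = -3.9863
  y_3 = 3.2764 - 0.01*45.869 = 2.8177
Step 4: grad_x = 2*3*-3.9863 = -23.9178, grad_y = 2*7*2.8177 = 39.4473
  x_4 = -3.9863 - 0.01*-23.9178 = -3.7471
  y_4 = 2.8177 - 0.01*39.4473 = 2.4232
f(-3.7471, 2.4232) = 3*(-3.7471)^2 + 7*2.4232^2 = 83.2259


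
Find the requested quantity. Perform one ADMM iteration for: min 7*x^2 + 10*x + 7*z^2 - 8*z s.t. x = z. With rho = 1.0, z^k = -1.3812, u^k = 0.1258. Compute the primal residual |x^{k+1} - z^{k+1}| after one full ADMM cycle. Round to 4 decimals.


ADMM iteration with rho = 1.0, z^k = -1.3812, u^k = 0.1258
Step 1: x-update.
Minimize 7*x^2 + 10*x + (1.0/2)*(x + 1.3812 + 0.1258)^2
FOC: (2*7 + 1.0)*x = -10 + 1.0*(-1.3812 - 0.1258)
x^{k+1} = -0.7671
Step 2: z-update.
Minimize 7*z^2 - 8*z + (1.0/2)*(-0.7671 - z + 0.1258)^2
FOC: (2*7 + 1.0)*z = 8 + 1.0*(-0.7671 + 0.1258)
z^{k+1} = 0.4906
Step 3: u-update.
u^{k+1} = 0.1258 - 0.7671 - 0.4906 = -1.1319
Step 4: Primal residual = |-0.7671 - 0.4906| = 1.2577


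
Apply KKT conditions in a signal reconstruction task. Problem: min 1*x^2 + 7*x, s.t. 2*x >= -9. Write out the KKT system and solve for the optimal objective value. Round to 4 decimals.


Step 1: Try lambda = 0 (constraint inactive).
Stationarity: 2*1*x + 7 = 0
x* = -7/(2*1) = -3.5
Check constraint: 2*-3.5 = -7.0 >= -9 -- satisfied.
Step 2: Compute optimal value.
f(x*) = 1*(-3.5)^2 + 7*(-3.5) = -12.25


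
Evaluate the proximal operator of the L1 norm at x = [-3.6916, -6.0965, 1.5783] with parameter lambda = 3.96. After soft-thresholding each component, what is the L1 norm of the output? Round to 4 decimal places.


Soft-thresholding with lambda = 3.96:
prox(-3.6916) = sign(-3.6916)*max(|-3.6916| - 3.96, 0) = 0.0
prox(-6.0965) = sign(-6.0965)*max(|-6.0965| - 3.96, 0) = -2.1365
prox(1.5783) = sign(1.5783)*max(|1.5783| - 3.96, 0) = 0.0
prox(x) = [0.0, -2.1365, 0.0]
||prox(x)||_1 = 0.0 + 2.1365 + 0.0 = 2.1365


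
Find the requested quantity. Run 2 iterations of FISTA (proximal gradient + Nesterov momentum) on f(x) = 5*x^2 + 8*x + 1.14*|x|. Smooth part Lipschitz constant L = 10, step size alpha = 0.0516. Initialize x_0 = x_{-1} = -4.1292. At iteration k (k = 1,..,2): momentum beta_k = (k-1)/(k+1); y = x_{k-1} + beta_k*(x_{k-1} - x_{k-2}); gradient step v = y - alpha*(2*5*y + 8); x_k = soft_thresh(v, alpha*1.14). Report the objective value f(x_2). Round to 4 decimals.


FISTA on f(x) = 5*x^2 + 8*x + 1.14*|x|
L = 10, alpha = 0.0516
Iteration 1: beta = 0.0, y = -4.1292 + 0.0*(-4.1292 + 4.1292) = -4.1292
  grad(y) = -33.292, v = y - alpha*grad = -2.4113
  prox(v) = soft_thresh(-2.4113, 0.0588) = -2.3525
Iteration 2: beta = 0.3333, y = -2.3525 + 0.3333*(-2.3525 + 4.1292) = -1.7603
  grad(y) = -9.6028, v = y - alpha*grad = -1.2648
  prox(v) = soft_thresh(-1.2648, 0.0588) = -1.206
f(x_2) = 5*(-1.206)^2 + 8*(-1.206) + 1.14*|-1.206| = -1.0012


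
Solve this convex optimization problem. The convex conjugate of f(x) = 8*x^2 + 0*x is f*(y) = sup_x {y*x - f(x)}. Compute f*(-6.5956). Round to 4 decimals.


f*(y) = sup_x {y*x - a*x^2 - b*x} = sup_x {(y-b)*x - a*x^2}
FOC: (y - b) - 2a*x = 0 => x* = (y - b)/(2a)
x* = (-6.5956 - 0)/(2*8) = -0.4122
f*(-6.5956) = (y-b)^2/(4a) = (-6.5956 - 0)^2/(4*8)
= 43.5019/32 = 1.3594


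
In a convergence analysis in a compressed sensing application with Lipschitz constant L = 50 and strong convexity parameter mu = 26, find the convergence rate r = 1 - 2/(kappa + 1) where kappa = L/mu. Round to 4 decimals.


Step 1: Compute the condition number.
kappa = L/mu = 50/26 = 1.9231
Step 2: Compute the convergence rate.
r = 1 - 2/(kappa + 1) = 1 - 2*mu/(L + mu) = (L - mu)/(L + mu) = 24/76 = 0.3158


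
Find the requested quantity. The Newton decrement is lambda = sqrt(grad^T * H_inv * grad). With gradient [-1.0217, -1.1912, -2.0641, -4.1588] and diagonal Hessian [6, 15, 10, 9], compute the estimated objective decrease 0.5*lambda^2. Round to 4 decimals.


Step 1: H is diagonal, so H^(-1) * g = [-0.1703, -0.0794, -0.2064, -0.4621].
Step 2: g^T H^(-1) g = sum_i g_i^2 / H_ii
  = (-1.0217)^2/6 + (-1.1912)^2/15 + (-2.0641)^2/10 + (-4.1588)^2/9
  = 0.174 + 0.0946 + 0.4261 + 1.9217 = 2.6164
Step 3: Objective decrease = 0.5 * g^T H^(-1) g = 1.3082


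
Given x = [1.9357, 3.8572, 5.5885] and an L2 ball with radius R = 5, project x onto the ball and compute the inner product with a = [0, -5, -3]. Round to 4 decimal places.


Step 1: Compute ||x|| (intermediates to 6 decimals).
||x|| = sqrt(1.9357^2 + 3.8572^2 + 5.5885^2) = 7.060896
Step 2: Project.
Since ||x|| > R, scale = R/||x|| = 5/7.060896 = 0.708125, proj(x) = scale * x
proj(x) = [1.370718, 2.73138, 3.957357]
Step 3: Dot product.
a^T * proj(x) = 0*1.370718 - 5*2.73138 - 3*3.957357 = -25.529


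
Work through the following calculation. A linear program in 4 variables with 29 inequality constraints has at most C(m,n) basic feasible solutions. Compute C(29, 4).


Each vertex corresponds to some choice of n active constraints out of m, so the number of vertices is at most C(m, n) = m! / (n!(m-n)!).
m = 29, n = 4
Numerator: 29 * 28 * 27 * 26
Denominator: 4! = 24
C(29, 4) = 23751


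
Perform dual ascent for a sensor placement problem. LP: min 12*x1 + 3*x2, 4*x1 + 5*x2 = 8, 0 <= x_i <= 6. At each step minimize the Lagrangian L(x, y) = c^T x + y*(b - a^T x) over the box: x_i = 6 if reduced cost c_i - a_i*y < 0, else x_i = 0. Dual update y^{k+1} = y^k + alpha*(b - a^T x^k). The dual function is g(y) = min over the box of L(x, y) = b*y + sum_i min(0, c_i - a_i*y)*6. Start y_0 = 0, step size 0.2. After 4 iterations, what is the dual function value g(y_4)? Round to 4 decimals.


Dual ascent for LP: min 12*x1 + 3*x2, 4*x1 + 5*x2 = 8, 0 <= x_i <= 6
Step 1: y^k = 0.0, reduced costs: (12.0, 3.0)
  x^k = (0.0, 0.0), subgradient = b - a^T x = 8.0
  y^{k+1} = 0.0 + 0.2*8.0 = 1.6
Step 2: y^k = 1.6, reduced costs: (5.6, -5.0)
  x^k = (0.0, 6.0), subgradient = b - a^T x = -22.0
  y^{k+1} = 1.6 + 0.2*-22.0 = -2.8
Step 3: y^k = -2.8, reduced costs: (23.2, 17.0)
  x^k = (0.0, 0.0), subgradient = b - a^T x = 8.0
  y^{k+1} = -2.8 + 0.2*8.0 = -1.2
Step 4: y^k = -1.2, reduced costs: (16.8, 9.0)
  x^k = (0.0, 0.0), subgradient = b - a^T x = 8.0
  y^{k+1} = -1.2 + 0.2*8.0 = 0.4
Dual objective at y_4 = 0.4: reduced costs (10.4, 1.0), box minimizer x = (0.0, 0.0)
g(y_4) = b*y + (c1 - a1*y)*x1 + (c2 - a2*y)*x2 = 8*0.4 + 10.4*0.0 + 1.0*0.0 = 3.2 + 0.0 + 0.0 = 3.2


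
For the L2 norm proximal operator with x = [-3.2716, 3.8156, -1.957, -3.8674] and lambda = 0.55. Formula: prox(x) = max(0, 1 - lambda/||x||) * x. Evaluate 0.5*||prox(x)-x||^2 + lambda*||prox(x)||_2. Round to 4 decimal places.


Step 1: Compute ||x||.
||x|| = 6.6369
Step 2: Compute scaling factor.
scale = max(0, 1 - 0.55/6.6369) = 0.9171
Step 3: prox(x) = [-3.0005, 3.4994, -1.7948, -3.5469]
||prox(x)|| = 6.0869
Step 4: Proximal objective.
0.5*||prox-x||^2 = 0.1513
lambda*||prox|| = 3.3478
Total = 3.4991


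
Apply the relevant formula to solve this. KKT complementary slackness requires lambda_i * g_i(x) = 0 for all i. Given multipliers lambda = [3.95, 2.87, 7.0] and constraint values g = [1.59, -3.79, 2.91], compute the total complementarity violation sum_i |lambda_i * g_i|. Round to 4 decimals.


KKT complementary slackness check:
lambda_1 * g_1 = 3.95 * 1.59 = 6.2805
lambda_2 * g_2 = 2.87 * -3.79 = -10.8773
lambda_3 * g_3 = 7.0 * 2.91 = 20.37
Total violation = 6.2805 + 10.8773 + 20.37 = 37.5278


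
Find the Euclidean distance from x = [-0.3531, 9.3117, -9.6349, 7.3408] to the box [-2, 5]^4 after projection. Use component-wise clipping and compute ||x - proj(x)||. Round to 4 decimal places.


Project each component onto [-2, 5].
clip(-0.3531) = -0.3531, clip(9.3117) = 5.0, clip(-9.6349) = -2.0, clip(7.3408) = 5.0
Projection = [-0.3531, 5.0, -2.0, 5.0]
Squared diffs: [0.0, 18.5908, 58.2917, 5.4793]
Distance = sqrt(82.3618) = 9.0753


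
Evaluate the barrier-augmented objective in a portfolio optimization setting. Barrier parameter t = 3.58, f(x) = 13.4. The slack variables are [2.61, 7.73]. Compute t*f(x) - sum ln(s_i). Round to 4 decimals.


Step 1: Compute log-barrier.
ln values: [0.9594, 2.0451]
phi = -(0.9594 + 2.0451) = -3.0045
Step 2: Compute augmented objective.
t*f(x) = 3.58*13.4 = 47.972
Total = 47.972 - 3.0045 = 44.9675


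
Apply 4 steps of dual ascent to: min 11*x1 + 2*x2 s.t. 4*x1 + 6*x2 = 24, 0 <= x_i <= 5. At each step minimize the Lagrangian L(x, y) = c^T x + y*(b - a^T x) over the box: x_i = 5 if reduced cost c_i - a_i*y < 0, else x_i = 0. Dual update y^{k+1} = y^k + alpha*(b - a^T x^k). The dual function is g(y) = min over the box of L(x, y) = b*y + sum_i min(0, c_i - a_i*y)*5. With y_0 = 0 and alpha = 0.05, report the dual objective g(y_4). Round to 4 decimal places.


Dual ascent for LP: min 11*x1 + 2*x2, 4*x1 + 6*x2 = 24, 0 <= x_i <= 5
Step 1: y^k = 0.0, reduced costs: (11.0, 2.0)
  x^k = (0.0, 0.0), subgradient = b - a^T x = 24.0
  y^{k+1} = 0.0 + 0.05*24.0 = 1.2
Step 2: y^k = 1.2, reduced costs: (6.2, -5.2)
  x^k = (0.0, 5.0), subgradient = b - a^T x = -6.0
  y^{k+1} = 1.2 + 0.05*-6.0 = 0.9
Step 3: y^k = 0.9, reduced costs: (7.4, -3.4)
  x^k = (0.0, 5.0), subgradient = b - a^T x = -6.0
  y^{k+1} = 0.9 + 0.05*-6.0 = 0.6
Step 4: y^k = 0.6, reduced costs: (8.6, -1.6)
  x^k = (0.0, 5.0), subgradient = b - a^T x = -6.0
  y^{k+1} = 0.6 + 0.05*-6.0 = 0.3
Dual objective at y_4 = 0.3: reduced costs (9.8, 0.2), box minimizer x = (0.0, 0.0)
g(y_4) = b*y + (c1 - a1*y)*x1 + (c2 - a2*y)*x2 = 24*0.3 + 9.8*0.0 + 0.2*0.0 = 7.2 + 0.0 + 0.0 = 7.2


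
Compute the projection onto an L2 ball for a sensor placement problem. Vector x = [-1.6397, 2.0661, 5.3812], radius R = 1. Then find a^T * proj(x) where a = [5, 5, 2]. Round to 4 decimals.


Step 1: Compute ||x|| (intermediates to 6 decimals).
||x|| = sqrt((-1.6397)^2 + 2.0661^2 + 5.3812^2) = 5.992887
Step 2: Project.
Since ||x|| > R, scale = R/||x|| = 1/5.992887 = 0.166864, proj(x) = scale * x
proj(x) = [-0.273607, 0.344758, 0.897929]
Step 3: Dot product.
a^T * proj(x) = 5*(-0.273607) + 5*0.344758 + 2*0.897929 = 2.1516


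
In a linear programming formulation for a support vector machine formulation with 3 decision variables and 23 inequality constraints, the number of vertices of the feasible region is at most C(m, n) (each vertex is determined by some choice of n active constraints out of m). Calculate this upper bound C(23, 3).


Each vertex corresponds to some choice of n active constraints out of m, so the number of vertices is at most C(m, n) = m! / (n!(m-n)!).
m = 23, n = 3
Numerator: 23 * 22 * 21
Denominator: 3! = 6
C(23, 3) = 1771


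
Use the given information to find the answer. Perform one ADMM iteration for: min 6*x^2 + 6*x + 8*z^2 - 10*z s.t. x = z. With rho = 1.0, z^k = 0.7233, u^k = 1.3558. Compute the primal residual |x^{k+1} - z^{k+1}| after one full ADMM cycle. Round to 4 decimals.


ADMM iteration with rho = 1.0, z^k = 0.7233, u^k = 1.3558
Step 1: x-update.
Minimize 6*x^2 + 6*x + (1.0/2)*(x - 0.7233 + 1.3558)^2
FOC: (2*6 + 1.0)*x = -6 + 1.0*(0.7233 - 1.3558)
x^{k+1} = -0.5102
Step 2: z-update.
Minimize 8*z^2 - 10*z + (1.0/2)*(-0.5102 - z + 1.3558)^2
FOC: (2*8 + 1.0)*z = 10 + 1.0*(-0.5102 + 1.3558)
z^{k+1} = 0.638
Step 3: u-update.
u^{k+1} = 1.3558 - 0.5102 - 0.638 = 0.2076
Step 4: Primal residual = |-0.5102 - 0.638| = 1.1482


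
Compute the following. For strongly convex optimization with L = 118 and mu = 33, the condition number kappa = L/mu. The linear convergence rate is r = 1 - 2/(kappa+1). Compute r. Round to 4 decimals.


Step 1: Compute the condition number.
kappa = L/mu = 118/33 = 3.5758
Step 2: Compute the convergence rate.
r = 1 - 2/(kappa + 1) = 1 - 2*mu/(L + mu) = (L - mu)/(L + mu) = 85/151 = 0.5629


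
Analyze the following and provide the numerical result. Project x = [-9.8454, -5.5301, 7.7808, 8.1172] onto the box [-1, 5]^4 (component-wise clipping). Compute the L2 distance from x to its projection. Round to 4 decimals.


Project each component onto [-1, 5].
clip(-9.8454) = -1.0, clip(-5.5301) = -1.0, clip(7.7808) = 5.0, clip(8.1172) = 5.0
Projection = [-1.0, -1.0, 5.0, 5.0]
Squared diffs: [78.2411, 20.5218, 7.7328, 9.7169]
Distance = sqrt(116.2126) = 10.7802


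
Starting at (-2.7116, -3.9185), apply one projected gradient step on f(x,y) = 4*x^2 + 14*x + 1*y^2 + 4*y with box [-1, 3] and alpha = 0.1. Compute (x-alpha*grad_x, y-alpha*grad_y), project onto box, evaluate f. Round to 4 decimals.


Step 1: Compute gradient at (-2.7116, -3.9185).
grad_x = 2*4*-2.7116 + 14 = -7.6928
grad_y = 2*1*-3.9185 + 4 = -3.837
Step 2: Gradient step.
x_raw = -2.7116 - 0.1*-7.6928 = -1.9423
y_raw = -3.9185 - 0.1*-3.837 = -3.5348
Step 3: Project onto [-1, 3].
x_proj = clip(-1.9423) = -1.0
y_proj = clip(-3.5348) = -1.0
Step 4: Evaluate f.
f(-1.0, -1.0) = -13.0


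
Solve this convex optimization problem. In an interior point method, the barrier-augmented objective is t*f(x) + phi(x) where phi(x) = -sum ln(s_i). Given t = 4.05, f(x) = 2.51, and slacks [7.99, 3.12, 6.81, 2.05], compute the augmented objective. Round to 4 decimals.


Step 1: Compute log-barrier.
ln values: [2.0782, 1.1378, 1.9184, 0.7178]
phi = -(2.0782 + 1.1378 + 1.9184 + 0.7178) = -5.8523
Step 2: Compute augmented objective.
t*f(x) = 4.05*2.51 = 10.1655
Total = 10.1655 - 5.8523 = 4.3132


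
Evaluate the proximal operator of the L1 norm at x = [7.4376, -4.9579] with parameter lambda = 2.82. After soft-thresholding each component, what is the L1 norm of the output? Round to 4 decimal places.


Soft-thresholding with lambda = 2.82:
prox(7.4376) = sign(7.4376)*max(|7.4376| - 2.82, 0) = 4.6176
prox(-4.9579) = sign(-4.9579)*max(|-4.9579| - 2.82, 0) = -2.1379
prox(x) = [4.6176, -2.1379]
||prox(x)||_1 = 4.6176 + 2.1379 = 6.7555


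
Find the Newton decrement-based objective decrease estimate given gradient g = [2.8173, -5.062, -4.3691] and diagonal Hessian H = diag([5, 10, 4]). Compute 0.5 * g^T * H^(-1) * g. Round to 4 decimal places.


Step 1: H is diagonal, so H^(-1) * g = [0.5635, -0.5062, -1.0923].
Step 2: g^T H^(-1) g = sum_i g_i^2 / H_ii
  = (2.8173)^2/5 + (-5.062)^2/10 + (-4.3691)^2/4
  = 1.5874 + 2.5624 + 4.7723 = 8.9221
Step 3: Objective decrease = 0.5 * g^T H^(-1) g = 4.461


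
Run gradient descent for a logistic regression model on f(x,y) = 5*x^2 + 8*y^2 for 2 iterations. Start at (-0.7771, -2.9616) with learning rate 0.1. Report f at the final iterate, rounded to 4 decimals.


Gradient descent on f(x,y) = 5*x^2 + 8*y^2.
Starting point: (-0.7771, -2.9616), alpha = 0.1
Step 1: grad_x = 2*5*-0.7771 = -7.771, grad_y = 2*8*-2.9616 = -47.3856
  x_1 = -0.7771 - 0.1*-7.771 = 0.0
  y_1 = -2.9616 - 0.1*-47.3856 = 1.777
Step 2: grad_x = 2*5*0.0 = 0.0, grad_y = 2*8*1.777 = 28.4314
  x_2 = 0.0 - 0.1*0.0 = 0.0
  y_2 = 1.777 - 0.1*28.4314 = -1.0662
f(0.0, -1.0662) = 5*0.0^2 + 8*(-1.0662)^2 = 9.0939


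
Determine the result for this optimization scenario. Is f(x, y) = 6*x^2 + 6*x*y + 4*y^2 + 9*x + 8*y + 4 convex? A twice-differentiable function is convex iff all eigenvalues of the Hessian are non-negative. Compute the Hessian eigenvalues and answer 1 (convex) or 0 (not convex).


The Hessian of f(x,y) = 6*x^2 + 6*x*y + 4*y^2 + 9*x + 8*y + 4 is:
H = [[12, 6], [6, 8]]
Trace = 12 + 8 = 20
Determinant = 12*8 - (6)^2 = 60
Discriminant = (20)^2 - 4*60 = 160.0
Eigenvalues: lambda_1 = 3.6754, lambda_2 = 16.3246
The function is convex.

1


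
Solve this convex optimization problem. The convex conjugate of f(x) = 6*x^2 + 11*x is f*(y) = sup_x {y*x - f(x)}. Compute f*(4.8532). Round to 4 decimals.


f*(y) = sup_x {y*x - a*x^2 - b*x} = sup_x {(y-b)*x - a*x^2}
FOC: (y - b) - 2a*x = 0 => x* = (y - b)/(2a)
x* = (4.8532 - 11)/(2*6) = -0.5122
f*(4.8532) = (y-b)^2/(4a) = (4.8532 - 11)^2/(4*6)
= 37.7832/24 = 1.5743
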